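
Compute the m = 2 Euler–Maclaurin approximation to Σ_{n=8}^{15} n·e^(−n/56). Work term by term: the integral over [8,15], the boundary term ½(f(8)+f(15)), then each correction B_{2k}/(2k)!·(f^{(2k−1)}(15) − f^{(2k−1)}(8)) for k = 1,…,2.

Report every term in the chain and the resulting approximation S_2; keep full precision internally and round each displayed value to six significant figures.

S_2 ≈ 74.3725

The integral term ∫_8^15 x·e^(−x/56) dx = 65.1826.
Endpoint term: (f(8) + f(15))/2 = (6.93502 + 11.4753)/2 = 9.20514.
Running total after boundary: 74.3877.
Correction k=1: B_{2}/2! · (f^{(1)}(15) − f^{(1)}(8)) = 1/12 · (0.560102 − 0.743038) = -0.0152447.
After k=1: 74.3725.
Correction k=2: B_{4}/4! · (f^{(3)}(15) − f^{(3)}(8)) = −1/720 · (0.000666497 − 0.000789794) = 1.71245e-07.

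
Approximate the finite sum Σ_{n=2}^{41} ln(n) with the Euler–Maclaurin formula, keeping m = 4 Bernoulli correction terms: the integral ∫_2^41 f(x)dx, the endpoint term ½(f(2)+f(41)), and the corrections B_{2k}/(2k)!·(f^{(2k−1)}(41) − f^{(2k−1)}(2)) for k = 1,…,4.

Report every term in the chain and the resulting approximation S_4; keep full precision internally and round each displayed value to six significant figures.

S_4 ≈ 114.034

∫_2^41 ln(x) dx evaluates to 111.870.
Endpoint term: (f(2) + f(41))/2 = (0.693147 + 3.71357)/2 = 2.20336.
Running total after boundary: 114.074.
Order-1 term: 1/12 · (0.0243902 − 0.500000) = -0.0396341.
Running total after k=1: 114.034.
Order-2 term: −1/720 · (2.90187e-05 − 0.250000) = 0.000347182.
Running total after k=2: 114.034.
Order-3 term: 1/30240 · (2.07153e-07 − 0.750000) = -2.48016e-05.
Running total after k=3: 114.034.
Order-4 term: −1/1209600 · (3.69697e-09 − 5.62500) = 4.65030e-06.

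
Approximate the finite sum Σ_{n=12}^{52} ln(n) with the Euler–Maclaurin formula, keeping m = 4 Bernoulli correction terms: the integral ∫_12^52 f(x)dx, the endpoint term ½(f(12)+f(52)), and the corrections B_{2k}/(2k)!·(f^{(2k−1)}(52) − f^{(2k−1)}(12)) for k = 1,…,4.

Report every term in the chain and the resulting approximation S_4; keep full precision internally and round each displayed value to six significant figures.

Integral: ∫_12^52 ln(x) dx = 135.646.
½[f(12) + f(52)] = ½[2.48491 + 3.95124] = 3.21808.
Integral + boundary = 138.864.
Order-1 term: 1/12 · (0.0192308 − 0.0833333) = -0.00534188.
Partial sum through k=1: 138.859.
Order-2 term: −1/720 · (1.42239e-05 − 0.00115741) = 1.58775e-06.
Partial sum through k=2: 138.859.
Order-3 term: 1/30240 · (6.31240e-08 − 9.64506e-05) = -3.18742e-09.
Partial sum through k=3: 138.859.
Order-4 term: −1/1209600 · (7.00340e-10 − 2.00939e-05) = 1.66114e-11.

S_4 ≈ 138.859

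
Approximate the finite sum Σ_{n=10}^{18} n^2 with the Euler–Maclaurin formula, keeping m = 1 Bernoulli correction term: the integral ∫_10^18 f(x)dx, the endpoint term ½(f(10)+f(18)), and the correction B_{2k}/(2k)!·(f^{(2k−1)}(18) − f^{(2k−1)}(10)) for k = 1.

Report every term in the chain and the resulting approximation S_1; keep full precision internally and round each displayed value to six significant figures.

The integral term ∫_10^18 x^2 dx = 1610.67.
Endpoint term: (f(10) + f(18))/2 = (100.000 + 324.000)/2 = 212.000.
Integral + boundary = 1822.67.
Correction k=1: B_{2}/2! · (f^{(1)}(18) − f^{(1)}(10)) = 1/12 · (36.0000 − 20.0000) = 1.33333.

S_1 ≈ 1824.00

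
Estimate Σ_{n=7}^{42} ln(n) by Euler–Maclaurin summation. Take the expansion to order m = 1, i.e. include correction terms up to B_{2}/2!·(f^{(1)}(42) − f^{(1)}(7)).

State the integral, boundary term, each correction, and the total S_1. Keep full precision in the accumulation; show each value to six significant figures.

S_1 ≈ 111.193

∫_7^42 ln(x) dx evaluates to 108.361.
½[f(7) + f(42)] = ½[1.94591 + 3.73767] = 2.84179.
So far: 111.203.
Order-1 term: 1/12 · (0.0238095 − 0.142857) = -0.00992063.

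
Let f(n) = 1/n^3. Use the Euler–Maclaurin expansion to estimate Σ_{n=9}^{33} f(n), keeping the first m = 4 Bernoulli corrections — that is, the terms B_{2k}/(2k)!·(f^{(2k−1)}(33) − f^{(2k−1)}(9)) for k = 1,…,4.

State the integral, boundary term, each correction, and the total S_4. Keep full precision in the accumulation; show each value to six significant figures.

S_4 ≈ 0.00645123

Integral: ∫_9^33 1/x^3 dx = 0.00571370.
Endpoint term: (f(9) + f(33))/2 = (0.00137174 + 2.78265e-05)/2 = 0.000699784.
Integral + boundary = 0.00641349.
k=1: B_{2}/(2)! × [f^{(1)}(33) − f^{(1)}(9)] = 1/12 × (-2.52968e-06 − (-0.000457247)) = 3.78931e-05.
Running total after k=1: 0.00645138.
k=2: B_{4}/(4)! × [f^{(3)}(33) − f^{(3)}(9)] = −1/720 × (-4.64588e-08 − (-0.000112901)) = -1.56742e-07.
Running total after k=2: 0.00645122.
k=3: B_{6}/(6)! × [f^{(5)}(33) − f^{(5)}(9)] = 1/30240 × (-1.79180e-09 − (-5.85410e-05)) = 1.93582e-09.
Running total after k=3: 0.00645123.
k=4: B_{8}/(8)! × [f^{(7)}(33) − f^{(7)}(9)] = −1/1209600 × (-1.18466e-10 − (-5.20365e-05)) = -4.30195e-11.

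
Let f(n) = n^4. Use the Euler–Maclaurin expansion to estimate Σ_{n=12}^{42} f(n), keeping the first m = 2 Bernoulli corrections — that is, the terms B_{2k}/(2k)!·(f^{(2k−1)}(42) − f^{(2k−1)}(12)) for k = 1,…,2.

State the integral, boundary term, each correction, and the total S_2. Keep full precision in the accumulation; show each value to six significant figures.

Integral: ∫_12^42 x^4 dx = 2.60885e+07.
Endpoint term: (f(12) + f(42))/2 = (20736.0 + 3.11170e+06)/2 = 1.56622e+06.
Running total after boundary: 2.76547e+07.
k=1: B_{2}/(2)! × [f^{(1)}(42) − f^{(1)}(12)] = 1/12 × (296352 − 6912.00) = 24120.0.
Running total after k=1: 2.76788e+07.
k=2: B_{4}/(4)! × [f^{(3)}(42) − f^{(3)}(12)] = −1/720 × (1008.00 − 288.000) = -1.00000.

S_2 ≈ 2.76788e+07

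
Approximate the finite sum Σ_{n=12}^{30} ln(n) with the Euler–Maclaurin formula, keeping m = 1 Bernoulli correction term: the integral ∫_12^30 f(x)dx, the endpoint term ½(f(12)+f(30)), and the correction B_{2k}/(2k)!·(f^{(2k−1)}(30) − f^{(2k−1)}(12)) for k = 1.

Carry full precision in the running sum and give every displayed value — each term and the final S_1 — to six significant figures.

S_1 ≈ 57.1559

∫_12^30 ln(x) dx evaluates to 54.2170.
Endpoint term: (f(12) + f(30))/2 = (2.48491 + 3.40120)/2 = 2.94305.
So far: 57.1601.
Correction k=1: B_{2}/2! · (f^{(1)}(30) − f^{(1)}(12)) = 1/12 · (0.0333333 − 0.0833333) = -0.00416667.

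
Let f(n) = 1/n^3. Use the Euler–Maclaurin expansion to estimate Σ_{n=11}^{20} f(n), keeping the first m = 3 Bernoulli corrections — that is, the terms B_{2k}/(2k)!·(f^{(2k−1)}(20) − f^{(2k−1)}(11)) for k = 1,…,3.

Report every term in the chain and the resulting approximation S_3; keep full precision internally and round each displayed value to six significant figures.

S_3 ≈ 0.00333586

∫_11^20 1/x^3 dx evaluates to 0.00288223.
Boundary: ½(f(11) + f(20)) = ½(0.000751315 + 0.000125000) = 0.000438157.
Integral + boundary = 0.00332039.
Correction k=1: B_{2}/2! · (f^{(1)}(20) − f^{(1)}(11)) = 1/12 · (-1.87500e-05 − (-0.000204904)) = 1.55128e-05.
Running total after k=1: 0.00333590.
Correction k=2: B_{4}/4! · (f^{(3)}(20) − f^{(3)}(11)) = −1/720 · (-9.37500e-07 − (-3.38684e-05)) = -4.57374e-08.
Running total after k=2: 0.00333586.
Correction k=3: B_{6}/6! · (f^{(5)}(20) − f^{(5)}(11)) = 1/30240 · (-9.84375e-08 − (-1.17560e-05)) = 3.85501e-10.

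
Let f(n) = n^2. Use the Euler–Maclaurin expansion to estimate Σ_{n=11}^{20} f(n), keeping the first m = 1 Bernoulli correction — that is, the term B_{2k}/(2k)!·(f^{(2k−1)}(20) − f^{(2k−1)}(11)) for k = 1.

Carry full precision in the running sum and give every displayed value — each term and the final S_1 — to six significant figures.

Integral: ∫_11^20 x^2 dx = 2223.00.
Endpoint term: (f(11) + f(20))/2 = (121.000 + 400.000)/2 = 260.500.
Integral + boundary = 2483.50.
Order-1 term: 1/12 · (40.0000 − 22.0000) = 1.50000.

S_1 ≈ 2485.00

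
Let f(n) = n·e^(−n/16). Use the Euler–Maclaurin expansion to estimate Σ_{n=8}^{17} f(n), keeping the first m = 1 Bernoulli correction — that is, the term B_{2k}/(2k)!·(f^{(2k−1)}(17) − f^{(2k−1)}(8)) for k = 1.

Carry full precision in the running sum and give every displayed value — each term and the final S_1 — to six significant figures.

S_1 ≈ 55.7724

The integral term ∫_8^17 x·e^(−x/16) dx = 50.4359.
½[f(8) + f(17)] = ½[4.85225 + 5.87504] = 5.36364.
So far: 55.7995.
k=1: B_{2}/(2)! × [f^{(1)}(17) − f^{(1)}(8)] = 1/12 × (-0.0215994 − 0.303265) = -0.0270721.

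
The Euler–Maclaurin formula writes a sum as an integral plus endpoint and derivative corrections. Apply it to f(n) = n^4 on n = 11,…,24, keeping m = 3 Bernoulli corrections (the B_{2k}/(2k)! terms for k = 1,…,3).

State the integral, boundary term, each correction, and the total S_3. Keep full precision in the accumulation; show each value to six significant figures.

∫_11^24 x^4 dx evaluates to 1.56031e+06.
Boundary: ½(f(11) + f(24)) = ½(14641.0 + 331776) = 173208.
So far: 1.73352e+06.
Order-1 term: 1/12 · (55296.0 − 5324.00) = 4164.33.
Running total after k=1: 1.73769e+06.
Order-2 term: −1/720 · (576.000 − 264.000) = -0.433333.
Running total after k=2: 1.73769e+06.
Order-3 term: 1/30240 · (0.00000 − 0.00000) = 0.00000.

S_3 ≈ 1.73769e+06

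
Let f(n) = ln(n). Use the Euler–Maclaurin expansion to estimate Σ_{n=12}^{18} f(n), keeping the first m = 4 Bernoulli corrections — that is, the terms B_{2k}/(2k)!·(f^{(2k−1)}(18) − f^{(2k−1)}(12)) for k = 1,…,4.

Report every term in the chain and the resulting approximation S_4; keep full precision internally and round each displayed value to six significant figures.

∫_12^18 ln(x) dx evaluates to 16.2078.
Endpoint term: (f(12) + f(18))/2 = (2.48491 + 2.89037)/2 = 2.68764.
Running total after boundary: 18.8955.
Correction k=1: B_{2}/2! · (f^{(1)}(18) − f^{(1)}(12)) = 1/12 · (0.0555556 − 0.0833333) = -0.00231481.
After k=1: 18.8931.
Correction k=2: B_{4}/4! · (f^{(3)}(18) − f^{(3)}(12)) = −1/720 · (0.000342936 − 0.00115741) = 1.13121e-06.
After k=2: 18.8931.
Correction k=3: B_{6}/6! · (f^{(5)}(18) − f^{(5)}(12)) = 1/30240 · (1.27013e-05 − 9.64506e-05) = -2.76949e-09.
After k=3: 18.8931.
Correction k=4: B_{8}/8! · (f^{(7)}(18) − f^{(7)}(12)) = −1/1209600 · (1.17605e-06 − 2.00939e-05) = 1.56397e-11.

S_4 ≈ 18.8931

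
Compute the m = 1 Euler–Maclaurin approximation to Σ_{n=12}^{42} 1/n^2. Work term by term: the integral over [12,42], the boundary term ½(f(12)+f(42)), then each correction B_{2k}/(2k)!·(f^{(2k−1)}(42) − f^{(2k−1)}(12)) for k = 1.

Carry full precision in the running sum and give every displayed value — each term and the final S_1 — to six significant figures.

The integral term ∫_12^42 1/x^2 dx = 0.0595238.
Endpoint term: (f(12) + f(42))/2 = (0.00694444 + 0.000566893)/2 = 0.00375567.
So far: 0.0632795.
Order-1 term: 1/12 · (-2.69949e-05 − (-0.00115741)) = 9.42010e-05.

S_1 ≈ 0.0633737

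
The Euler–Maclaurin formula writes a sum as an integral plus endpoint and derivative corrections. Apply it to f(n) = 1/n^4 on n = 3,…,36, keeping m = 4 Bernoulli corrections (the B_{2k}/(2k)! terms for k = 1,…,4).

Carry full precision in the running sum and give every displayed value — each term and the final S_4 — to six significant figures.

S_4 ≈ 0.0198157

The integral term ∫_3^36 1/x^4 dx = 0.0123385.
Boundary: ½(f(3) + f(36)) = ½(0.0123457 + 5.95374e-07) = 0.00617314.
So far: 0.0185117.
Order-1 term: 1/12 · (-6.61527e-08 − (-0.0164609)) = 0.00137174.
Running total after k=1: 0.0198834.
Order-2 term: −1/720 · (-1.53131e-09 − (-0.0548697)) = -7.62079e-05.
Running total after k=2: 0.0198072.
Order-3 term: 1/30240 · (-6.61678e-11 − (-0.341411)) = 1.12901e-05.
Running total after k=3: 0.0198185.
Order-4 term: −1/1209600 · (-4.59499e-12 − (-3.41411)) = -2.82251e-06.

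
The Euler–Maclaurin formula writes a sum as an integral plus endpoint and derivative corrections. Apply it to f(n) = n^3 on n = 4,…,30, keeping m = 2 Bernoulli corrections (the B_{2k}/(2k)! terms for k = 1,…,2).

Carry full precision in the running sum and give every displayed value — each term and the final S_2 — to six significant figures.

∫_4^30 x^3 dx evaluates to 202436.
½[f(4) + f(30)] = ½[64.0000 + 27000.0] = 13532.0.
Running total after boundary: 215968.
k=1: B_{2}/(2)! × [f^{(1)}(30) − f^{(1)}(4)] = 1/12 × (2700.00 − 48.0000) = 221.000.
After k=1: 216189.
k=2: B_{4}/(4)! × [f^{(3)}(30) − f^{(3)}(4)] = −1/720 × (6.00000 − 6.00000) = 0.00000.

S_2 ≈ 216189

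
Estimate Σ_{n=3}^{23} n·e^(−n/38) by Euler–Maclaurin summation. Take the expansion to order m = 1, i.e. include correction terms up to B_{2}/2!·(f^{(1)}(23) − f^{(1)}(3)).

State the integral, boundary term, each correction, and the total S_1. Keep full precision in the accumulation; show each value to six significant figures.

Integral: ∫_3^23 x·e^(−x/38) dx = 174.263.
½[f(3) + f(23)] = ½[2.77227 + 12.5564] = 7.66434.
Running total after boundary: 181.927.
Correction k=1: B_{2}/2! · (f^{(1)}(23) − f^{(1)}(3)) = 1/12 · (0.215499 − 0.851134) = -0.0529696.

S_1 ≈ 181.874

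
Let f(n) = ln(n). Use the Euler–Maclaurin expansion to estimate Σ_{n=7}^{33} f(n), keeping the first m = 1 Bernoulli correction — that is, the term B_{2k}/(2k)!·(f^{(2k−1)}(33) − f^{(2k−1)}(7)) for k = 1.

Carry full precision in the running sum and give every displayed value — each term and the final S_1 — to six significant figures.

The integral term ∫_7^33 ln(x) dx = 75.7634.
½[f(7) + f(33)] = ½[1.94591 + 3.49651] = 2.72121.
So far: 78.4846.
Correction k=1: B_{2}/2! · (f^{(1)}(33) − f^{(1)}(7)) = 1/12 · (0.0303030 − 0.142857) = -0.00937951.

S_1 ≈ 78.4752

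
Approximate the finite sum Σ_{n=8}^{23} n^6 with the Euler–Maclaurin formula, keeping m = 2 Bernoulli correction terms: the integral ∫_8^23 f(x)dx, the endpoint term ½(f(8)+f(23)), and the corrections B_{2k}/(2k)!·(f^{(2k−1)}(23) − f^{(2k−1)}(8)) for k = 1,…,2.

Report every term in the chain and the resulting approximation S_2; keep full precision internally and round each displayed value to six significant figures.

S_2 ≈ 5.63453e+08

Integral: ∫_8^23 x^6 dx = 4.86104e+08.
Boundary: ½(f(8) + f(23)) = ½(262144 + 1.48036e+08) = 7.41490e+07.
So far: 5.60253e+08.
Order-1 term: 1/12 · (3.86181e+07 − 196608) = 3.20179e+06.
Partial sum through k=1: 5.63455e+08.
Order-2 term: −1/720 · (1.46004e+06 − 61440.0) = -1942.50.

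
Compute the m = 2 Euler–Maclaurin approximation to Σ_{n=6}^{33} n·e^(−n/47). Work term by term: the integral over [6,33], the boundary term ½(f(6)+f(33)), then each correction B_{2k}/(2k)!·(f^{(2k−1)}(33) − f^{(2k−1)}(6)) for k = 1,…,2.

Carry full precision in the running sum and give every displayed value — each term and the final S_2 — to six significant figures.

S_2 ≈ 340.034

∫_6^33 x·e^(−x/47) dx evaluates to 329.269.
½[f(6) + f(33)] = ½[5.28092 + 16.3525] = 10.8167.
Running total after boundary: 340.085.
Order-1 term: 1/12 · (0.147605 − 0.767793) = -0.0516824.
After k=1: 340.034.
Order-2 term: −1/720 · (0.000515466 − 0.00114445) = 8.73594e-07.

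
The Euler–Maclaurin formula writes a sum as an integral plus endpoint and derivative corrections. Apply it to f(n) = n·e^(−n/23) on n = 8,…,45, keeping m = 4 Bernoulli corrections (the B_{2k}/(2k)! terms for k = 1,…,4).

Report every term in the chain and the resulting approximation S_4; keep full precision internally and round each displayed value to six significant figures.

S_4 ≈ 288.421

∫_8^45 x·e^(−x/23) dx evaluates to 282.466.
Endpoint term: (f(8) + f(45))/2 = (5.64977 + 6.36071)/2 = 6.00524.
Running total after boundary: 288.471.
k=1: B_{2}/(2)! × [f^{(1)}(45) − f^{(1)}(8)] = 1/12 × (-0.135204 − 0.460579) = -0.0496486.
Running total after k=1: 288.421.
k=2: B_{4}/(4)! × [f^{(3)}(45) − f^{(3)}(8)] = −1/720 × (0.000278818 − 0.00354069) = 4.53037e-06.
Running total after k=2: 288.421.
k=3: B_{6}/(6)! × [f^{(5)}(45) − f^{(5)}(8)] = 1/30240 × (1.53728e-06 − 1.17405e-05) = -3.37407e-10.
Running total after k=3: 288.421.
k=4: B_{8}/(8)! × [f^{(7)}(45) − f^{(7)}(8)] = −1/1209600 × (4.81567e-09 − 3.17349e-08) = 2.22547e-14.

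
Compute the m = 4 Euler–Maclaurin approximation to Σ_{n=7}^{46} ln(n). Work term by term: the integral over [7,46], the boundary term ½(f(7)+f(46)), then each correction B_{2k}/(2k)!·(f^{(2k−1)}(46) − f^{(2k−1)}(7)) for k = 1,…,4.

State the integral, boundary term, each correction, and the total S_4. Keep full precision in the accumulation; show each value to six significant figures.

S_4 ≈ 126.373

The integral term ∫_7^46 ln(x) dx = 123.496.
Boundary: ½(f(7) + f(46)) = ½(1.94591 + 3.82864) = 2.88728.
Integral + boundary = 126.383.
Order-1 term: 1/12 · (0.0217391 − 0.142857) = -0.0100932.
After k=1: 126.373.
Order-2 term: −1/720 · (2.05474e-05 − 0.00583090) = 8.06994e-06.
After k=2: 126.373.
Order-3 term: 1/30240 · (1.16526e-07 − 0.00142798) = -4.72176e-08.
After k=3: 126.373.
Order-4 term: −1/1209600 · (1.65207e-09 − 0.000874271) = 7.22776e-10.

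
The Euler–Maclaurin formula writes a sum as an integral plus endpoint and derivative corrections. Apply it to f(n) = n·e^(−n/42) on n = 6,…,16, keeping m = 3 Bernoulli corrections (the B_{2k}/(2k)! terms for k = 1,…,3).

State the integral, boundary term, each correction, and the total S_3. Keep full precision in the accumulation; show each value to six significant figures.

S_3 ≈ 91.3649

∫_6^16 x·e^(−x/42) dx evaluates to 83.3253.
½[f(6) + f(16)] = ½[5.20127 + 10.9314] = 8.06632.
Running total after boundary: 91.3916.
Correction k=1: B_{2}/2! · (f^{(1)}(16) − f^{(1)}(6)) = 1/12 · (0.422940 − 0.743038) = -0.0266749.
After k=1: 91.3649.
Correction k=2: B_{4}/4! · (f^{(3)}(16) − f^{(3)}(6)) = −1/720 · (0.00101438 − 0.00140408) = 5.41252e-07.
After k=2: 91.3649.
Correction k=3: B_{6}/6! · (f^{(5)}(16) − f^{(5)}(6)) = 1/30240 · (1.01417e-06 − 1.35314e-06) = -1.12093e-11.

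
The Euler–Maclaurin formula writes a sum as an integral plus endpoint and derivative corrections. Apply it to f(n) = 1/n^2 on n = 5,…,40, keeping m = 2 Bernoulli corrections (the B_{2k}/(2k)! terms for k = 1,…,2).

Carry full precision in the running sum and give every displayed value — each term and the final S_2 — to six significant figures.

∫_5^40 1/x^2 dx evaluates to 0.175000.
Boundary: ½(f(5) + f(40)) = ½(0.0400000 + 0.000625000) = 0.0203125.
Integral + boundary = 0.195312.
k=1: B_{2}/(2)! × [f^{(1)}(40) − f^{(1)}(5)] = 1/12 × (-3.12500e-05 − (-0.0160000)) = 0.00133073.
After k=1: 0.196643.
k=2: B_{4}/(4)! × [f^{(3)}(40) − f^{(3)}(5)] = −1/720 × (-2.34375e-07 − (-0.00768000)) = -1.06663e-05.

S_2 ≈ 0.196633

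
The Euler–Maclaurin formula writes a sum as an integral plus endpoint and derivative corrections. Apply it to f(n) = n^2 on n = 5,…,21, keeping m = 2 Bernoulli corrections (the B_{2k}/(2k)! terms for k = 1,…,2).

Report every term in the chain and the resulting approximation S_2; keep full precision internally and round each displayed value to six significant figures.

S_2 ≈ 3281.00

Integral: ∫_5^21 x^2 dx = 3045.33.
Boundary: ½(f(5) + f(21)) = ½(25.0000 + 441.000) = 233.000.
So far: 3278.33.
Order-1 term: 1/12 · (42.0000 − 10.0000) = 2.66667.
Partial sum through k=1: 3281.00.
Order-2 term: −1/720 · (0.00000 − 0.00000) = 0.00000.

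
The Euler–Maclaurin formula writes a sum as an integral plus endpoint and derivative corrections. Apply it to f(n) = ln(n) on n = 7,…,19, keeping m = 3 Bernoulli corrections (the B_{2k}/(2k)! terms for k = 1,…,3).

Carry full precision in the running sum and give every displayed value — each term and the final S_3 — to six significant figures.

S_3 ≈ 32.7606

∫_7^19 ln(x) dx evaluates to 30.3230.
Endpoint term: (f(7) + f(19))/2 = (1.94591 + 2.94444)/2 = 2.44517.
So far: 32.7681.
k=1: B_{2}/(2)! × [f^{(1)}(19) − f^{(1)}(7)] = 1/12 × (0.0526316 − 0.142857) = -0.00751880.
Partial sum through k=1: 32.7606.
k=2: B_{4}/(4)! × [f^{(3)}(19) − f^{(3)}(7)] = −1/720 × (0.000291588 − 0.00583090) = 7.69349e-06.
Partial sum through k=2: 32.7606.
k=3: B_{6}/(6)! × [f^{(5)}(19) − f^{(5)}(7)] = 1/30240 × (9.69267e-06 − 0.00142798) = -4.69009e-08.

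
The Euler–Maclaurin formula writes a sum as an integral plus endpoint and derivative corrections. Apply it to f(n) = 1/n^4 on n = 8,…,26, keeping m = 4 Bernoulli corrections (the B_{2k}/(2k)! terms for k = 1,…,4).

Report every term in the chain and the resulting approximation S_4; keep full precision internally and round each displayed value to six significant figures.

Integral: ∫_8^26 1/x^4 dx = 0.000632076.
Endpoint term: (f(8) + f(26))/2 = (0.000244141 + 2.18830e-06)/2 = 0.000123164.
Integral + boundary = 0.000755241.
k=1: B_{2}/(2)! × [f^{(1)}(26) − f^{(1)}(8)] = 1/12 × (-3.36661e-07 − (-0.000122070)) = 1.01445e-05.
After k=1: 0.000765385.
k=2: B_{4}/(4)! × [f^{(3)}(26) − f^{(3)}(8)] = −1/720 × (-1.49406e-08 − (-5.72205e-05)) = -7.94521e-08.
After k=2: 0.000765306.
k=3: B_{6}/(6)! × [f^{(5)}(26) − f^{(5)}(8)] = 1/30240 × (-1.23768e-09 − (-5.00679e-05)) = 1.65564e-09.
After k=3: 0.000765308.
k=4: B_{8}/(8)! × [f^{(7)}(26) − f^{(7)}(8)] = −1/1209600 × (-1.64780e-10 − (-7.04080e-05)) = -5.82075e-11.

S_4 ≈ 0.000765307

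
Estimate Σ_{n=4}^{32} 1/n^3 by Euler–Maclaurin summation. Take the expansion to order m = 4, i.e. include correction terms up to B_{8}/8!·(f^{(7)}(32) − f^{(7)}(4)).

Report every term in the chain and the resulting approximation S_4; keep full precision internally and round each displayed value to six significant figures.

The integral term ∫_4^32 1/x^3 dx = 0.0307617.
Boundary: ½(f(4) + f(32)) = ½(0.0156250 + 3.05176e-05) = 0.00782776.
Running total after boundary: 0.0385895.
k=1: B_{2}/(2)! × [f^{(1)}(32) − f^{(1)}(4)] = 1/12 × (-2.86102e-06 − (-0.0117188)) = 0.000976324.
Running total after k=1: 0.0395658.
k=2: B_{4}/(4)! × [f^{(3)}(32) − f^{(3)}(4)] = −1/720 × (-5.58794e-08 − (-0.0146484)) = -2.03450e-05.
Running total after k=2: 0.0395455.
k=3: B_{6}/(6)! × [f^{(5)}(32) − f^{(5)}(4)] = 1/30240 × (-2.29193e-09 − (-0.0384521)) = 1.27157e-06.
Running total after k=3: 0.0395467.
k=4: B_{8}/(8)! × [f^{(7)}(32) − f^{(7)}(4)] = −1/1209600 × (-1.61151e-10 − (-0.173035)) = -1.43051e-07.

S_4 ≈ 0.0395466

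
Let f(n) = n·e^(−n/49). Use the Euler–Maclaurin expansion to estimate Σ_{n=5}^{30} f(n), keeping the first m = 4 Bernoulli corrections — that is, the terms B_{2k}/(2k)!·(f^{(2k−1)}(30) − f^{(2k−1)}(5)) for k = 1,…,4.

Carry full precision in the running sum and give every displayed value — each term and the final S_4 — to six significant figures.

∫_5^30 x·e^(−x/49) dx evaluates to 290.724.
Boundary: ½(f(5) + f(30)) = ½(4.51496 + 16.2640) = 10.3895.
Integral + boundary = 301.113.
k=1: B_{2}/(2)! × [f^{(1)}(30) − f^{(1)}(5)] = 1/12 × (0.210215 − 0.810851) = -0.0500530.
Running total after k=1: 301.063.
k=2: B_{4}/(4)! × [f^{(3)}(30) − f^{(3)}(5)] = −1/720 × (0.000539142 − 0.00108989) = 7.64934e-07.
Running total after k=2: 301.063.
k=3: B_{6}/(6)! × [f^{(5)}(30) − f^{(5)}(5)] = 1/30240 × (4.12633e-07 − 7.67211e-07) = -1.17255e-11.
Running total after k=3: 301.063.
k=4: B_{8}/(8)! × [f^{(7)}(30) − f^{(7)}(5)] = −1/1209600 × (2.50194e-10 − 4.50016e-10) = 1.65197e-16.

S_4 ≈ 301.063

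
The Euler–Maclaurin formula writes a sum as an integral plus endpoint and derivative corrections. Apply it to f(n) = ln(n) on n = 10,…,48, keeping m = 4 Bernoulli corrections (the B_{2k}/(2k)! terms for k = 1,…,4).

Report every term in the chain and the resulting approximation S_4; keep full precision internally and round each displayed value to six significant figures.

Integral: ∫_10^48 ln(x) dx = 124.792.
Boundary: ½(f(10) + f(48)) = ½(2.30259 + 3.87120) = 3.08689.
Integral + boundary = 127.879.
Correction k=1: B_{2}/2! · (f^{(1)}(48) − f^{(1)}(10)) = 1/12 · (0.0208333 − 0.100000) = -0.00659722.
Partial sum through k=1: 127.872.
Correction k=2: B_{4}/4! · (f^{(3)}(48) − f^{(3)}(10)) = −1/720 · (1.80845e-05 − 0.00200000) = 2.75266e-06.
Partial sum through k=2: 127.872.
Correction k=3: B_{6}/6! · (f^{(5)}(48) − f^{(5)}(10)) = 1/30240 · (9.41901e-08 − 0.000240000) = -7.93339e-09.
Partial sum through k=3: 127.872.
Correction k=4: B_{8}/8! · (f^{(7)}(48) − f^{(7)}(10)) = −1/1209600 · (1.22643e-09 − 7.20000e-05) = 5.95228e-11.

S_4 ≈ 127.872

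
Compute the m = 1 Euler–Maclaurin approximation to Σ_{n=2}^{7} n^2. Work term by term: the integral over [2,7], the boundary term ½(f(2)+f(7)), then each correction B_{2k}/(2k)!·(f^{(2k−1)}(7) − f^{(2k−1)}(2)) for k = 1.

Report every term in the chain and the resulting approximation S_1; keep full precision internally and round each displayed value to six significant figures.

∫_2^7 x^2 dx evaluates to 111.667.
Boundary: ½(f(2) + f(7)) = ½(4.00000 + 49.0000) = 26.5000.
Integral + boundary = 138.167.
k=1: B_{2}/(2)! × [f^{(1)}(7) − f^{(1)}(2)] = 1/12 × (14.0000 − 4.00000) = 0.833333.

S_1 ≈ 139.000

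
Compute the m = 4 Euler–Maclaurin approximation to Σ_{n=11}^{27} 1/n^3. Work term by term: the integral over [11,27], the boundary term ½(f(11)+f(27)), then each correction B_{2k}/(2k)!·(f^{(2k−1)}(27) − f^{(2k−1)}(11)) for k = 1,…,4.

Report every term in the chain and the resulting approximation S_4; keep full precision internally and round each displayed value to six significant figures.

The integral term ∫_11^27 1/x^3 dx = 0.00344636.
Boundary: ½(f(11) + f(27)) = ½(0.000751315 + 5.08053e-05) = 0.000401060.
Running total after boundary: 0.00384742.
k=1: B_{2}/(2)! × [f^{(1)}(27) − f^{(1)}(11)] = 1/12 × (-5.64503e-06 − (-0.000204904)) = 1.66049e-05.
Partial sum through k=1: 0.00386403.
k=2: B_{4}/(4)! × [f^{(3)}(27) − f^{(3)}(11)] = −1/720 × (-1.54870e-07 − (-3.38684e-05)) = -4.68244e-08.
Partial sum through k=2: 0.00386398.
k=3: B_{6}/(6)! × [f^{(5)}(27) − f^{(5)}(11)] = 1/30240 × (-8.92258e-09 − (-1.17560e-05)) = 3.88461e-10.
Partial sum through k=3: 0.00386398.
k=4: B_{8}/(8)! × [f^{(7)}(27) − f^{(7)}(11)] = −1/1209600 × (-8.81242e-10 − (-6.99530e-06)) = -5.78242e-12.

S_4 ≈ 0.00386398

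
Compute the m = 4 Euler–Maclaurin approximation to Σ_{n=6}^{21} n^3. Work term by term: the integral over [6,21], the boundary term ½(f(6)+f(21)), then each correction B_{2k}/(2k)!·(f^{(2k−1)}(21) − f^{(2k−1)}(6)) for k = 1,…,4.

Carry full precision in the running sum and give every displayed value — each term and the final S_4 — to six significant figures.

Integral: ∫_6^21 x^3 dx = 48296.2.
Endpoint term: (f(6) + f(21))/2 = (216.000 + 9261.00)/2 = 4738.50.
Integral + boundary = 53034.8.
k=1: B_{2}/(2)! × [f^{(1)}(21) − f^{(1)}(6)] = 1/12 × (1323.00 − 108.000) = 101.250.
After k=1: 53136.0.
k=2: B_{4}/(4)! × [f^{(3)}(21) − f^{(3)}(6)] = −1/720 × (6.00000 − 6.00000) = 0.00000.
After k=2: 53136.0.
k=3: B_{6}/(6)! × [f^{(5)}(21) − f^{(5)}(6)] = 1/30240 × (0.00000 − 0.00000) = 0.00000.
After k=3: 53136.0.
k=4: B_{8}/(8)! × [f^{(7)}(21) − f^{(7)}(6)] = −1/1209600 × (0.00000 − 0.00000) = 0.00000.

S_4 ≈ 53136.0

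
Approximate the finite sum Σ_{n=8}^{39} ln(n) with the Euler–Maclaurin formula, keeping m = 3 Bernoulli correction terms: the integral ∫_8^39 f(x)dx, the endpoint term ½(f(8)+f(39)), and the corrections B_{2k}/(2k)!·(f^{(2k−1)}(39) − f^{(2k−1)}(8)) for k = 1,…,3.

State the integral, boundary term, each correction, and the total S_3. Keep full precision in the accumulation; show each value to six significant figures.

S_3 ≈ 98.1066

Integral: ∫_8^39 ln(x) dx = 95.2434.
Boundary: ½(f(8) + f(39)) = ½(2.07944 + 3.66356) = 2.87150.
Running total after boundary: 98.1149.
Order-1 term: 1/12 · (0.0256410 − 0.125000) = -0.00827991.
Partial sum through k=1: 98.1066.
Order-2 term: −1/720 · (3.37160e-05 − 0.00390625) = 5.37852e-06.
Partial sum through k=2: 98.1066.
Order-3 term: 1/30240 · (2.66004e-07 − 0.000732422) = -2.42115e-08.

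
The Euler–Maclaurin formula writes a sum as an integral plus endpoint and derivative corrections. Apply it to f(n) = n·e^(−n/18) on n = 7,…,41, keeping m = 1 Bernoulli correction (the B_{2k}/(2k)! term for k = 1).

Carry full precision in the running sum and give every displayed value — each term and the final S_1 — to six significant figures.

S_1 ≈ 200.575

Integral: ∫_7^41 x·e^(−x/18) dx = 196.147.
Boundary: ½(f(7) + f(41)) = ½(4.74467 + 4.20298) = 4.47382.
Running total after boundary: 200.621.
Order-1 term: 1/12 · (-0.130987 − 0.414217) = -0.0454337.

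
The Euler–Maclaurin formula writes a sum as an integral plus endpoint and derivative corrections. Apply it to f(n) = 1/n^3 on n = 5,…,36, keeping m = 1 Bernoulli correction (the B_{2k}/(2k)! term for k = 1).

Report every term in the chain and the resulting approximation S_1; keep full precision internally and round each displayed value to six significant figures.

∫_5^36 1/x^3 dx evaluates to 0.0196142.
Endpoint term: (f(5) + f(36))/2 = (0.00800000 + 2.14335e-05)/2 = 0.00401072.
Integral + boundary = 0.0236249.
Order-1 term: 1/12 · (-1.78612e-06 − (-0.00480000)) = 0.000399851.

S_1 ≈ 0.0240248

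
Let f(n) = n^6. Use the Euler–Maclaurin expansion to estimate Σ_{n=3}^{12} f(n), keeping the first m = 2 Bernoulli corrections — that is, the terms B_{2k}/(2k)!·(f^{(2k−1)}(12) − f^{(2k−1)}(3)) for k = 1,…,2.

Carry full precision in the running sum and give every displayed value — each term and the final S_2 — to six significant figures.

Integral: ∫_3^12 x^6 dx = 5.11852e+06.
Endpoint term: (f(3) + f(12))/2 = (729.000 + 2.98598e+06)/2 = 1.49336e+06.
Integral + boundary = 6.61187e+06.
Order-1 term: 1/12 · (1.49299e+06 − 1458.00) = 124294.
Running total after k=1: 6.73617e+06.
Order-2 term: −1/720 · (207360 − 3240.00) = -283.500.

S_2 ≈ 6.73588e+06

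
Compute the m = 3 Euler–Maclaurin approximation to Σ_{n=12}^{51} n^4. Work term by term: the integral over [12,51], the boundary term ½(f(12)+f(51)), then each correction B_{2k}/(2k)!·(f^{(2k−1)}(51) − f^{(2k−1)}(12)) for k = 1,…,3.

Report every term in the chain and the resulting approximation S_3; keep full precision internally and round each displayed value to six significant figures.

S_3 ≈ 7.23919e+07

The integral term ∫_12^51 x^4 dx = 6.89553e+07.
Endpoint term: (f(12) + f(51))/2 = (20736.0 + 6.76520e+06)/2 = 3.39297e+06.
Running total after boundary: 7.23483e+07.
Correction k=1: B_{2}/2! · (f^{(1)}(51) − f^{(1)}(12)) = 1/12 · (530604 − 6912.00) = 43641.0.
Running total after k=1: 7.23919e+07.
Correction k=2: B_{4}/4! · (f^{(3)}(51) − f^{(3)}(12)) = −1/720 · (1224.00 − 288.000) = -1.30000.
Running total after k=2: 7.23919e+07.
Correction k=3: B_{6}/6! · (f^{(5)}(51) − f^{(5)}(12)) = 1/30240 · (0.00000 − 0.00000) = 0.00000.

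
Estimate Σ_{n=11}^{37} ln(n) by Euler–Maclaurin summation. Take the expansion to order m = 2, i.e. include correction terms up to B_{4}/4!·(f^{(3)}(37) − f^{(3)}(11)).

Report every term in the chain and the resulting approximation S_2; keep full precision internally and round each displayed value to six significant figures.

∫_11^37 ln(x) dx evaluates to 81.2271.
½[f(11) + f(37)] = ½[2.39790 + 3.61092] = 3.00441.
So far: 84.2315.
Order-1 term: 1/12 · (0.0270270 − 0.0909091) = -0.00532351.
Running total after k=1: 84.2262.
Order-2 term: −1/720 · (3.94843e-05 − 0.00150263) = 2.03215e-06.

S_2 ≈ 84.2262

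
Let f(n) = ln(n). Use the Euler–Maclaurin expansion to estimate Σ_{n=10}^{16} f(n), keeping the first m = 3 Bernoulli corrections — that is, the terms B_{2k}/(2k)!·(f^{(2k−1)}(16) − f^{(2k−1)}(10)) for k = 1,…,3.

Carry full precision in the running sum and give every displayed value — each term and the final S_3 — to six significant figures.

Integral: ∫_10^16 ln(x) dx = 15.3356.
Boundary: ½(f(10) + f(16)) = ½(2.30259 + 2.77259) = 2.53759.
Running total after boundary: 17.8732.
Order-1 term: 1/12 · (0.0625000 − 0.100000) = -0.00312500.
After k=1: 17.8700.
Order-2 term: −1/720 · (0.000488281 − 0.00200000) = 2.09961e-06.
After k=2: 17.8700.
Order-3 term: 1/30240 · (2.28882e-05 − 0.000240000) = -7.17962e-09.

S_3 ≈ 17.8700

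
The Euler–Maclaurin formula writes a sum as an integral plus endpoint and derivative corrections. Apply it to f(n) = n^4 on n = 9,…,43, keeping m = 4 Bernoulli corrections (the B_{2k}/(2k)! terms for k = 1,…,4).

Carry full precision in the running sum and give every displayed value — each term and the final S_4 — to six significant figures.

S_4 ≈ 3.11288e+07

∫_9^43 x^4 dx evaluates to 2.93899e+07.
Boundary: ½(f(9) + f(43)) = ½(6561.00 + 3.41880e+06) = 1.71268e+06.
So far: 3.11026e+07.
Correction k=1: B_{2}/2! · (f^{(1)}(43) − f^{(1)}(9)) = 1/12 · (318028 − 2916.00) = 26259.3.
Running total after k=1: 3.11288e+07.
Correction k=2: B_{4}/4! · (f^{(3)}(43) − f^{(3)}(9)) = −1/720 · (1032.00 − 216.000) = -1.13333.
Running total after k=2: 3.11288e+07.
Correction k=3: B_{6}/6! · (f^{(5)}(43) − f^{(5)}(9)) = 1/30240 · (0.00000 − 0.00000) = 0.00000.
Running total after k=3: 3.11288e+07.
Correction k=4: B_{8}/8! · (f^{(7)}(43) − f^{(7)}(9)) = −1/1209600 · (0.00000 − 0.00000) = 0.00000.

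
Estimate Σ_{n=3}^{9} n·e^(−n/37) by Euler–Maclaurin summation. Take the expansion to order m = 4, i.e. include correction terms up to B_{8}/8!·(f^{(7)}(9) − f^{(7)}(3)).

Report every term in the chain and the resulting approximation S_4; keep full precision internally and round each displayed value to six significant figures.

∫_3^9 x·e^(−x/37) dx evaluates to 30.2305.
½[f(3) + f(9)] = ½[2.76636 + 7.05673] = 4.91154.
Running total after boundary: 35.1421.
Order-1 term: 1/12 · (0.593358 − 0.847353) = -0.0211662.
After k=1: 35.1209.
Order-2 term: −1/720 · (0.00157890 − 0.00196610) = 5.37771e-07.
After k=2: 35.1209.
Order-3 term: 1/30240 · (1.99005e-06 − 2.42019e-06) = -1.42241e-11.
After k=3: 35.1209.
Order-4 term: −1/1209600 · (2.06485e-09 − 2.48665e-09) = 3.48710e-16.

S_4 ≈ 35.1209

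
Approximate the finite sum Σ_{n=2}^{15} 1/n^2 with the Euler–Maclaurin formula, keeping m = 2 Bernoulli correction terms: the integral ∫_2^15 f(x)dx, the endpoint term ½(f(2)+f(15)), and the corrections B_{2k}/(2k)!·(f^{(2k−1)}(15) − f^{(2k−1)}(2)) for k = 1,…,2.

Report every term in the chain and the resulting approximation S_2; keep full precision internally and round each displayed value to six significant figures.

Integral: ∫_2^15 1/x^2 dx = 0.433333.
½[f(2) + f(15)] = ½[0.250000 + 0.00444444] = 0.127222.
Running total after boundary: 0.560556.
Order-1 term: 1/12 · (-0.000592593 − (-0.250000)) = 0.0207840.
Partial sum through k=1: 0.581340.
Order-2 term: −1/720 · (-3.16049e-05 − (-0.750000)) = -0.00104162.

S_2 ≈ 0.580298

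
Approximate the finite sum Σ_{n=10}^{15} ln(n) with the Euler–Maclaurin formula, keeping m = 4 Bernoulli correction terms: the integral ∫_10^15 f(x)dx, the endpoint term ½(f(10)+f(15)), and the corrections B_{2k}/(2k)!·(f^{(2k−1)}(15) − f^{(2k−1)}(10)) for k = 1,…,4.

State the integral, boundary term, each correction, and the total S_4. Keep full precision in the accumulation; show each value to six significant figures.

S_4 ≈ 15.0974

∫_10^15 ln(x) dx evaluates to 12.5949.
½[f(10) + f(15)] = ½[2.30259 + 2.70805] = 2.50532.
Running total after boundary: 15.1002.
k=1: B_{2}/(2)! × [f^{(1)}(15) − f^{(1)}(10)] = 1/12 × (0.0666667 − 0.100000) = -0.00277778.
After k=1: 15.0974.
k=2: B_{4}/(4)! × [f^{(3)}(15) − f^{(3)}(10)] = −1/720 × (0.000592593 − 0.00200000) = 1.95473e-06.
After k=2: 15.0974.
k=3: B_{6}/(6)! × [f^{(5)}(15) − f^{(5)}(10)] = 1/30240 × (3.16049e-05 − 0.000240000) = -6.89137e-09.
After k=3: 15.0974.
k=4: B_{8}/(8)! × [f^{(7)}(15) − f^{(7)}(10)] = −1/1209600 × (4.21399e-06 − 7.20000e-05) = 5.60400e-11.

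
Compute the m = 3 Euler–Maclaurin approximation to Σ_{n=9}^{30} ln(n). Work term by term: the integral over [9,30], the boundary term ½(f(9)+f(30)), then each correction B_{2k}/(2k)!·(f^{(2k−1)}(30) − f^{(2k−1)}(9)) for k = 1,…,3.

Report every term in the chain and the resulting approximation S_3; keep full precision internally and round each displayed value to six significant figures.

S_3 ≈ 64.0536

The integral term ∫_9^30 ln(x) dx = 61.2609.
Endpoint term: (f(9) + f(30))/2 = (2.19722 + 3.40120)/2 = 2.79921.
Integral + boundary = 64.0601.
Correction k=1: B_{2}/2! · (f^{(1)}(30) − f^{(1)}(9)) = 1/12 · (0.0333333 − 0.111111) = -0.00648148.
After k=1: 64.0536.
Correction k=2: B_{4}/4! · (f^{(3)}(30) − f^{(3)}(9)) = −1/720 · (7.40741e-05 − 0.00274348) = 3.70751e-06.
After k=2: 64.0536.
Correction k=3: B_{6}/6! · (f^{(5)}(30) − f^{(5)}(9)) = 1/30240 · (9.87654e-07 − 0.000406442) = -1.34079e-08.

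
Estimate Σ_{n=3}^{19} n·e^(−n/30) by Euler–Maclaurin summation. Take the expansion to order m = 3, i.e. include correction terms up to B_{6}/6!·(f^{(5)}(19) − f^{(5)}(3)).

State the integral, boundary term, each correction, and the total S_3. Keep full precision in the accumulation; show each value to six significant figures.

S_3 ≈ 121.833

∫_3^19 x·e^(−x/30) dx evaluates to 115.484.
Endpoint term: (f(3) + f(19))/2 = (2.71451 + 10.0856)/2 = 6.40004.
Running total after boundary: 121.884.
k=1: B_{2}/(2)! × [f^{(1)}(19) − f^{(1)}(3)] = 1/12 × (0.194634 − 0.814354) = -0.0516433.
After k=1: 121.833.
k=2: B_{4}/(4)! × [f^{(3)}(19) − f^{(3)}(3)] = −1/720 × (0.00139586 − 0.00291559) = 2.11073e-06.
After k=2: 121.833.
k=3: B_{6}/(6)! × [f^{(5)}(19) − f^{(5)}(3)] = 1/30240 × (2.86162e-06 − 5.47371e-06) = -8.63786e-11.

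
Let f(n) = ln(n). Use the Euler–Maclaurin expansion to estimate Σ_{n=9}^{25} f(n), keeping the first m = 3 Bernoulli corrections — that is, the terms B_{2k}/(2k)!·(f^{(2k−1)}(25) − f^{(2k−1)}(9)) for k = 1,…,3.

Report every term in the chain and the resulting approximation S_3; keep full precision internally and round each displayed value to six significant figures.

S_3 ≈ 47.3990

The integral term ∫_9^25 ln(x) dx = 44.6969.
Endpoint term: (f(9) + f(25))/2 = (2.19722 + 3.21888)/2 = 2.70805.
Integral + boundary = 47.4049.
Correction k=1: B_{2}/2! · (f^{(1)}(25) − f^{(1)}(9)) = 1/12 · (0.0400000 − 0.111111) = -0.00592593.
Running total after k=1: 47.3990.
Correction k=2: B_{4}/4! · (f^{(3)}(25) − f^{(3)}(9)) = −1/720 · (0.000128000 − 0.00274348) = 3.63262e-06.
Running total after k=2: 47.3990.
Correction k=3: B_{6}/6! · (f^{(5)}(25) − f^{(5)}(9)) = 1/30240 · (2.45760e-06 − 0.000406442) = -1.33593e-08.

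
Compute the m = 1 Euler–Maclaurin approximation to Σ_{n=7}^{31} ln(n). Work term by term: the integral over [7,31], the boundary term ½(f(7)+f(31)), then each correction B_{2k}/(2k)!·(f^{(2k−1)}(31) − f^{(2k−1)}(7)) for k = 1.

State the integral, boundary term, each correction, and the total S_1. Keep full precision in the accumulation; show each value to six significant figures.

S_1 ≈ 71.5130

The integral term ∫_7^31 ln(x) dx = 68.8322.
Endpoint term: (f(7) + f(31))/2 = (1.94591 + 3.43399)/2 = 2.68995.
Integral + boundary = 71.5222.
Order-1 term: 1/12 · (0.0322581 − 0.142857) = -0.00921659.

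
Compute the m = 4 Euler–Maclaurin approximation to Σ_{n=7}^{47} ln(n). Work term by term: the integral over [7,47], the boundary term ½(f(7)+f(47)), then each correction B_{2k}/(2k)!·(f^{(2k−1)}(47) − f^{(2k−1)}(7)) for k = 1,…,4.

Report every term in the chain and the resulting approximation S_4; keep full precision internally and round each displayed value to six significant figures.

S_4 ≈ 130.223

The integral term ∫_7^47 ln(x) dx = 127.336.
½[f(7) + f(47)] = ½[1.94591 + 3.85015] = 2.89803.
Integral + boundary = 130.234.
Order-1 term: 1/12 · (0.0212766 − 0.142857) = -0.0101317.
Running total after k=1: 130.223.
Order-2 term: −1/720 · (1.92636e-05 − 0.00583090) = 8.07172e-06.
Running total after k=2: 130.223.
Order-3 term: 1/30240 · (1.04646e-07 − 0.00142798) = -4.72180e-08.
Running total after k=3: 130.223.
Order-4 term: −1/1209600 · (1.42117e-09 − 0.000874271) = 7.22776e-10.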